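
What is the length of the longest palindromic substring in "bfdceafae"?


Input: "bfdceafae"
Checking substrings for palindromes:
  [4:9] "eafae" (len 5) => palindrome
  [5:8] "afa" (len 3) => palindrome
Longest palindromic substring: "eafae" with length 5

5


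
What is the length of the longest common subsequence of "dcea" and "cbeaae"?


LCS of "dcea" and "cbeaae"
DP table:
           c    b    e    a    a    e
      0    0    0    0    0    0    0
  d   0    0    0    0    0    0    0
  c   0    1    1    1    1    1    1
  e   0    1    1    2    2    2    2
  a   0    1    1    2    3    3    3
LCS length = dp[4][6] = 3

3


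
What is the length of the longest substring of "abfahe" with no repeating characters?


Input: "abfahe"
Sliding window (track last position of each char):
  Position 0 ('a'): window [0,0] length 1 -- new best
  Position 1 ('b'): window [0,1] length 2 -- new best
  Position 2 ('f'): window [0,2] length 3 -- new best
  Position 3 ('a'): repeat (last at 0), move window start to 1
  Position 3 ('a'): window [1,3] length 3
  Position 4 ('h'): window [1,4] length 4 -- new best
  Position 5 ('e'): window [1,5] length 5 -- new best
Longest substring with no repeats: "bfahe" with length 5

5


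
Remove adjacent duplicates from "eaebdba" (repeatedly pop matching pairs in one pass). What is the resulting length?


Input: eaebdba
Stack-based adjacent duplicate removal:
  Read 'e': push. Stack: e
  Read 'a': push. Stack: ea
  Read 'e': push. Stack: eae
  Read 'b': push. Stack: eaeb
  Read 'd': push. Stack: eaebd
  Read 'b': push. Stack: eaebdb
  Read 'a': push. Stack: eaebdba
Final stack: "eaebdba" (length 7)

7


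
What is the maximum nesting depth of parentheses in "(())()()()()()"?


Input: "(())()()()()()"
Tracking depth:
  Position 0 '(': depth becomes 1
  Position 1 '(': depth becomes 2
  Position 2 ')': depth becomes 1
  Position 3 ')': depth becomes 0
  Position 4 '(': depth becomes 1
  Position 5 ')': depth becomes 0
  Position 6 '(': depth becomes 1
  Position 7 ')': depth becomes 0
  Position 8 '(': depth becomes 1
  Position 9 ')': depth becomes 0
  Position 10 '(': depth becomes 1
  Position 11 ')': depth becomes 0
  Position 12 '(': depth becomes 1
  Position 13 ')': depth becomes 0
Maximum depth reached: 2

2


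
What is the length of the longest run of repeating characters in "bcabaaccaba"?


Input: "bcabaaccaba"
Scanning for longest run:
  Position 1 ('c'): new char, reset run to 1
  Position 2 ('a'): new char, reset run to 1
  Position 3 ('b'): new char, reset run to 1
  Position 4 ('a'): new char, reset run to 1
  Position 5 ('a'): continues run of 'a', length=2
  Position 6 ('c'): new char, reset run to 1
  Position 7 ('c'): continues run of 'c', length=2
  Position 8 ('a'): new char, reset run to 1
  Position 9 ('b'): new char, reset run to 1
  Position 10 ('a'): new char, reset run to 1
Longest run: 'a' with length 2

2


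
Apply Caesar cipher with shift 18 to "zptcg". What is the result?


Caesar cipher: shift "zptcg" by 18
  'z' (pos 25) + 18 = pos 17 = 'r'
  'p' (pos 15) + 18 = pos 7 = 'h'
  't' (pos 19) + 18 = pos 11 = 'l'
  'c' (pos 2) + 18 = pos 20 = 'u'
  'g' (pos 6) + 18 = pos 24 = 'y'
Result: rhluy

rhluy


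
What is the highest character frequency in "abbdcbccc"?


Input: abbdcbccc
Character counts:
  'a': 1
  'b': 3
  'c': 4
  'd': 1
Maximum frequency: 4

4


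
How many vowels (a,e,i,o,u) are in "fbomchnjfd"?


Input: fbomchnjfd
Checking each character:
  'f' at position 0: consonant
  'b' at position 1: consonant
  'o' at position 2: vowel (running total: 1)
  'm' at position 3: consonant
  'c' at position 4: consonant
  'h' at position 5: consonant
  'n' at position 6: consonant
  'j' at position 7: consonant
  'f' at position 8: consonant
  'd' at position 9: consonant
Total vowels: 1

1


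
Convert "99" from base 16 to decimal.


Input: "99" in base 16
Positional expansion:
  Digit '9' (value 9) x 16^1 = 144
  Digit '9' (value 9) x 16^0 = 9
Sum = 153

153


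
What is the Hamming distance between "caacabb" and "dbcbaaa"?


Comparing "caacabb" and "dbcbaaa" position by position:
  Position 0: 'c' vs 'd' => differ
  Position 1: 'a' vs 'b' => differ
  Position 2: 'a' vs 'c' => differ
  Position 3: 'c' vs 'b' => differ
  Position 4: 'a' vs 'a' => same
  Position 5: 'b' vs 'a' => differ
  Position 6: 'b' vs 'a' => differ
Total differences (Hamming distance): 6

6


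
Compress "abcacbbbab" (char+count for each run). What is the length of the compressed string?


Input: abcacbbbab
Runs:
  'a' x 1 => "a1"
  'b' x 1 => "b1"
  'c' x 1 => "c1"
  'a' x 1 => "a1"
  'c' x 1 => "c1"
  'b' x 3 => "b3"
  'a' x 1 => "a1"
  'b' x 1 => "b1"
Compressed: "a1b1c1a1c1b3a1b1"
Compressed length: 16

16


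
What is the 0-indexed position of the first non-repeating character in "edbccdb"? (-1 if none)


Input: edbccdb
Character frequencies:
  'b': 2
  'c': 2
  'd': 2
  'e': 1
Scanning left to right for freq == 1:
  Position 0 ('e'): unique! => answer = 0

0


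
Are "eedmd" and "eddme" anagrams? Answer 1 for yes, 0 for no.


Strings: "eedmd", "eddme"
Sorted first:  ddeem
Sorted second: ddeem
Sorted forms match => anagrams

1


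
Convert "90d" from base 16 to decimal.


Input: "90d" in base 16
Positional expansion:
  Digit '9' (value 9) x 16^2 = 2304
  Digit '0' (value 0) x 16^1 = 0
  Digit 'd' (value 13) x 16^0 = 13
Sum = 2317

2317


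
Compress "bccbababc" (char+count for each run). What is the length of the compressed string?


Input: bccbababc
Runs:
  'b' x 1 => "b1"
  'c' x 2 => "c2"
  'b' x 1 => "b1"
  'a' x 1 => "a1"
  'b' x 1 => "b1"
  'a' x 1 => "a1"
  'b' x 1 => "b1"
  'c' x 1 => "c1"
Compressed: "b1c2b1a1b1a1b1c1"
Compressed length: 16

16


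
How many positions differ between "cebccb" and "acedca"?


Comparing "cebccb" and "acedca" position by position:
  Position 0: 'c' vs 'a' => DIFFER
  Position 1: 'e' vs 'c' => DIFFER
  Position 2: 'b' vs 'e' => DIFFER
  Position 3: 'c' vs 'd' => DIFFER
  Position 4: 'c' vs 'c' => same
  Position 5: 'b' vs 'a' => DIFFER
Positions that differ: 5

5


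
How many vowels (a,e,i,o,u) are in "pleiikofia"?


Input: pleiikofia
Checking each character:
  'p' at position 0: consonant
  'l' at position 1: consonant
  'e' at position 2: vowel (running total: 1)
  'i' at position 3: vowel (running total: 2)
  'i' at position 4: vowel (running total: 3)
  'k' at position 5: consonant
  'o' at position 6: vowel (running total: 4)
  'f' at position 7: consonant
  'i' at position 8: vowel (running total: 5)
  'a' at position 9: vowel (running total: 6)
Total vowels: 6

6


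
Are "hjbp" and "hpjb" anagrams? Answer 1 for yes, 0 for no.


Strings: "hjbp", "hpjb"
Sorted first:  bhjp
Sorted second: bhjp
Sorted forms match => anagrams

1


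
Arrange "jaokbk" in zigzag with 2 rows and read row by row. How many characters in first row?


Zigzag "jaokbk" into 2 rows:
Placing characters:
  'j' => row 0
  'a' => row 1
  'o' => row 0
  'k' => row 1
  'b' => row 0
  'k' => row 1
Rows:
  Row 0: "job"
  Row 1: "akk"
First row length: 3

3


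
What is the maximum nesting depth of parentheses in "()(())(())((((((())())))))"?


Input: "()(())(())((((((())())))))"
Tracking depth:
  Position 0 '(': depth becomes 1
  Position 1 ')': depth becomes 0
  Position 2 '(': depth becomes 1
  Position 3 '(': depth becomes 2
  Position 4 ')': depth becomes 1
  Position 5 ')': depth becomes 0
  Position 6 '(': depth becomes 1
  Position 7 '(': depth becomes 2
  Position 8 ')': depth becomes 1
  Position 9 ')': depth becomes 0
  Position 10 '(': depth becomes 1
  Position 11 '(': depth becomes 2
  Position 12 '(': depth becomes 3
  Position 13 '(': depth becomes 4
  Position 14 '(': depth becomes 5
  Position 15 '(': depth becomes 6
  Position 16 '(': depth becomes 7
  Position 17 ')': depth becomes 6
  Position 18 ')': depth becomes 5
  Position 19 '(': depth becomes 6
  Position 20 ')': depth becomes 5
  Position 21 ')': depth becomes 4
  Position 22 ')': depth becomes 3
  Position 23 ')': depth becomes 2
  Position 24 ')': depth becomes 1
  Position 25 ')': depth becomes 0
Maximum depth reached: 7

7


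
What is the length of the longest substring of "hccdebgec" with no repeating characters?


Input: "hccdebgec"
Sliding window (track last position of each char):
  Position 0 ('h'): window [0,0] length 1 -- new best
  Position 1 ('c'): window [0,1] length 2 -- new best
  Position 2 ('c'): repeat (last at 1), move window start to 2
  Position 2 ('c'): window [2,2] length 1
  Position 3 ('d'): window [2,3] length 2
  Position 4 ('e'): window [2,4] length 3 -- new best
  Position 5 ('b'): window [2,5] length 4 -- new best
  Position 6 ('g'): window [2,6] length 5 -- new best
  Position 7 ('e'): repeat (last at 4), move window start to 5
  Position 7 ('e'): window [5,7] length 3
  Position 8 ('c'): window [5,8] length 4
Longest substring with no repeats: "cdebg" with length 5

5


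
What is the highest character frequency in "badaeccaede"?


Input: badaeccaede
Character counts:
  'a': 3
  'b': 1
  'c': 2
  'd': 2
  'e': 3
Maximum frequency: 3

3


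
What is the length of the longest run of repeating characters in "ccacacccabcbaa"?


Input: "ccacacccabcbaa"
Scanning for longest run:
  Position 1 ('c'): continues run of 'c', length=2
  Position 2 ('a'): new char, reset run to 1
  Position 3 ('c'): new char, reset run to 1
  Position 4 ('a'): new char, reset run to 1
  Position 5 ('c'): new char, reset run to 1
  Position 6 ('c'): continues run of 'c', length=2
  Position 7 ('c'): continues run of 'c', length=3
  Position 8 ('a'): new char, reset run to 1
  Position 9 ('b'): new char, reset run to 1
  Position 10 ('c'): new char, reset run to 1
  Position 11 ('b'): new char, reset run to 1
  Position 12 ('a'): new char, reset run to 1
  Position 13 ('a'): continues run of 'a', length=2
Longest run: 'c' with length 3

3


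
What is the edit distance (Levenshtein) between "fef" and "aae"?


Computing edit distance: "fef" -> "aae"
DP table:
           a    a    e
      0    1    2    3
  f   1    1    2    3
  e   2    2    2    2
  f   3    3    3    3
Edit distance = dp[3][3] = 3

3


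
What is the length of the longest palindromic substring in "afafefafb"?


Input: "afafefafb"
Checking substrings for palindromes:
  [1:8] "fafefaf" (len 7) => palindrome
  [2:7] "afefa" (len 5) => palindrome
  [0:3] "afa" (len 3) => palindrome
  [1:4] "faf" (len 3) => palindrome
  [3:6] "fef" (len 3) => palindrome
  [5:8] "faf" (len 3) => palindrome
Longest palindromic substring: "fafefaf" with length 7

7


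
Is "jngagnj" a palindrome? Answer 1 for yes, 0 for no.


Input: jngagnj
Reversed: jngagnj
  Compare pos 0 ('j') with pos 6 ('j'): match
  Compare pos 1 ('n') with pos 5 ('n'): match
  Compare pos 2 ('g') with pos 4 ('g'): match
Result: palindrome

1


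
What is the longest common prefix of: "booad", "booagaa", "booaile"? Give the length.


Words: booad, booagaa, booaile
  Position 0: all 'b' => match
  Position 1: all 'o' => match
  Position 2: all 'o' => match
  Position 3: all 'a' => match
  Position 4: ('d', 'g', 'i') => mismatch, stop
LCP = "booa" (length 4)

4


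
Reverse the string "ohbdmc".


Input: ohbdmc
Reading characters right to left:
  Position 5: 'c'
  Position 4: 'm'
  Position 3: 'd'
  Position 2: 'b'
  Position 1: 'h'
  Position 0: 'o'
Reversed: cmdbho

cmdbho


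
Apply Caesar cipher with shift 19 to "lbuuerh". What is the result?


Caesar cipher: shift "lbuuerh" by 19
  'l' (pos 11) + 19 = pos 4 = 'e'
  'b' (pos 1) + 19 = pos 20 = 'u'
  'u' (pos 20) + 19 = pos 13 = 'n'
  'u' (pos 20) + 19 = pos 13 = 'n'
  'e' (pos 4) + 19 = pos 23 = 'x'
  'r' (pos 17) + 19 = pos 10 = 'k'
  'h' (pos 7) + 19 = pos 0 = 'a'
Result: eunnxka

eunnxka


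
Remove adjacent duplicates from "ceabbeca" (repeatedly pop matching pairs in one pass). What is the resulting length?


Input: ceabbeca
Stack-based adjacent duplicate removal:
  Read 'c': push. Stack: c
  Read 'e': push. Stack: ce
  Read 'a': push. Stack: cea
  Read 'b': push. Stack: ceab
  Read 'b': matches stack top 'b' => pop. Stack: cea
  Read 'e': push. Stack: ceae
  Read 'c': push. Stack: ceaec
  Read 'a': push. Stack: ceaeca
Final stack: "ceaeca" (length 6)

6


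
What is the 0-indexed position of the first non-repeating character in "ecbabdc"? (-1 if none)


Input: ecbabdc
Character frequencies:
  'a': 1
  'b': 2
  'c': 2
  'd': 1
  'e': 1
Scanning left to right for freq == 1:
  Position 0 ('e'): unique! => answer = 0

0


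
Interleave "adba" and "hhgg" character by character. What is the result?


Interleaving "adba" and "hhgg":
  Position 0: 'a' from first, 'h' from second => "ah"
  Position 1: 'd' from first, 'h' from second => "dh"
  Position 2: 'b' from first, 'g' from second => "bg"
  Position 3: 'a' from first, 'g' from second => "ag"
Result: ahdhbgag

ahdhbgag


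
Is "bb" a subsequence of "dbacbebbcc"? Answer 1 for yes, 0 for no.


Check if "bb" is a subsequence of "dbacbebbcc"
Greedy scan:
  Position 0 ('d'): no match needed
  Position 1 ('b'): matches sub[0] = 'b'
  Position 2 ('a'): no match needed
  Position 3 ('c'): no match needed
  Position 4 ('b'): matches sub[1] = 'b'
  Position 5 ('e'): no match needed
  Position 6 ('b'): no match needed
  Position 7 ('b'): no match needed
  Position 8 ('c'): no match needed
  Position 9 ('c'): no match needed
All 2 characters matched => is a subsequence

1


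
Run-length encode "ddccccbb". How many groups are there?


Input: ddccccbb
Scanning for consecutive runs:
  Group 1: 'd' x 2 (positions 0-1)
  Group 2: 'c' x 4 (positions 2-5)
  Group 3: 'b' x 2 (positions 6-7)
Total groups: 3

3


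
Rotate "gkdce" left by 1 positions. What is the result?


Input: "gkdce", rotate left by 1
First 1 characters: "g"
Remaining characters: "kdce"
Concatenate remaining + first: "kdce" + "g" = "kdceg"

kdceg


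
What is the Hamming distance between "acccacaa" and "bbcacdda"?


Comparing "acccacaa" and "bbcacdda" position by position:
  Position 0: 'a' vs 'b' => differ
  Position 1: 'c' vs 'b' => differ
  Position 2: 'c' vs 'c' => same
  Position 3: 'c' vs 'a' => differ
  Position 4: 'a' vs 'c' => differ
  Position 5: 'c' vs 'd' => differ
  Position 6: 'a' vs 'd' => differ
  Position 7: 'a' vs 'a' => same
Total differences (Hamming distance): 6

6


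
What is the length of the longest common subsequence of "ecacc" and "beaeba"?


LCS of "ecacc" and "beaeba"
DP table:
           b    e    a    e    b    a
      0    0    0    0    0    0    0
  e   0    0    1    1    1    1    1
  c   0    0    1    1    1    1    1
  a   0    0    1    2    2    2    2
  c   0    0    1    2    2    2    2
  c   0    0    1    2    2    2    2
LCS length = dp[5][6] = 2

2


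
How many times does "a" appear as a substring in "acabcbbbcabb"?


Searching for "a" in "acabcbbbcabb"
Scanning each position:
  Position 0: "a" => MATCH
  Position 1: "c" => no
  Position 2: "a" => MATCH
  Position 3: "b" => no
  Position 4: "c" => no
  Position 5: "b" => no
  Position 6: "b" => no
  Position 7: "b" => no
  Position 8: "c" => no
  Position 9: "a" => MATCH
  Position 10: "b" => no
  Position 11: "b" => no
Total occurrences: 3

3


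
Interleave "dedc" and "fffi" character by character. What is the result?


Interleaving "dedc" and "fffi":
  Position 0: 'd' from first, 'f' from second => "df"
  Position 1: 'e' from first, 'f' from second => "ef"
  Position 2: 'd' from first, 'f' from second => "df"
  Position 3: 'c' from first, 'i' from second => "ci"
Result: dfefdfci

dfefdfci


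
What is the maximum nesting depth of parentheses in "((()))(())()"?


Input: "((()))(())()"
Tracking depth:
  Position 0 '(': depth becomes 1
  Position 1 '(': depth becomes 2
  Position 2 '(': depth becomes 3
  Position 3 ')': depth becomes 2
  Position 4 ')': depth becomes 1
  Position 5 ')': depth becomes 0
  Position 6 '(': depth becomes 1
  Position 7 '(': depth becomes 2
  Position 8 ')': depth becomes 1
  Position 9 ')': depth becomes 0
  Position 10 '(': depth becomes 1
  Position 11 ')': depth becomes 0
Maximum depth reached: 3

3


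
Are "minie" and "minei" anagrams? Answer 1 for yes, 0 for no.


Strings: "minie", "minei"
Sorted first:  eiimn
Sorted second: eiimn
Sorted forms match => anagrams

1


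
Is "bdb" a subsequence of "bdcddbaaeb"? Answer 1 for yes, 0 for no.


Check if "bdb" is a subsequence of "bdcddbaaeb"
Greedy scan:
  Position 0 ('b'): matches sub[0] = 'b'
  Position 1 ('d'): matches sub[1] = 'd'
  Position 2 ('c'): no match needed
  Position 3 ('d'): no match needed
  Position 4 ('d'): no match needed
  Position 5 ('b'): matches sub[2] = 'b'
  Position 6 ('a'): no match needed
  Position 7 ('a'): no match needed
  Position 8 ('e'): no match needed
  Position 9 ('b'): no match needed
All 3 characters matched => is a subsequence

1


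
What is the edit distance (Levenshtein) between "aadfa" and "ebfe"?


Computing edit distance: "aadfa" -> "ebfe"
DP table:
           e    b    f    e
      0    1    2    3    4
  a   1    1    2    3    4
  a   2    2    2    3    4
  d   3    3    3    3    4
  f   4    4    4    3    4
  a   5    5    5    4    4
Edit distance = dp[5][4] = 4

4


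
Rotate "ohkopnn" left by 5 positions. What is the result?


Input: "ohkopnn", rotate left by 5
First 5 characters: "ohkop"
Remaining characters: "nn"
Concatenate remaining + first: "nn" + "ohkop" = "nnohkop"

nnohkop


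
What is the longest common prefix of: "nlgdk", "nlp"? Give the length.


Words: nlgdk, nlp
  Position 0: all 'n' => match
  Position 1: all 'l' => match
  Position 2: ('g', 'p') => mismatch, stop
LCP = "nl" (length 2)

2


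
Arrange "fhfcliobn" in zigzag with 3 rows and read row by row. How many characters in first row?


Zigzag "fhfcliobn" into 3 rows:
Placing characters:
  'f' => row 0
  'h' => row 1
  'f' => row 2
  'c' => row 1
  'l' => row 0
  'i' => row 1
  'o' => row 2
  'b' => row 1
  'n' => row 0
Rows:
  Row 0: "fln"
  Row 1: "hcib"
  Row 2: "fo"
First row length: 3

3


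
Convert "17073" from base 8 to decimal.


Input: "17073" in base 8
Positional expansion:
  Digit '1' (value 1) x 8^4 = 4096
  Digit '7' (value 7) x 8^3 = 3584
  Digit '0' (value 0) x 8^2 = 0
  Digit '7' (value 7) x 8^1 = 56
  Digit '3' (value 3) x 8^0 = 3
Sum = 7739

7739


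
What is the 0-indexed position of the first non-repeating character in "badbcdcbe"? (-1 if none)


Input: badbcdcbe
Character frequencies:
  'a': 1
  'b': 3
  'c': 2
  'd': 2
  'e': 1
Scanning left to right for freq == 1:
  Position 0 ('b'): freq=3, skip
  Position 1 ('a'): unique! => answer = 1

1


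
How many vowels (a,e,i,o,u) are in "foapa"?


Input: foapa
Checking each character:
  'f' at position 0: consonant
  'o' at position 1: vowel (running total: 1)
  'a' at position 2: vowel (running total: 2)
  'p' at position 3: consonant
  'a' at position 4: vowel (running total: 3)
Total vowels: 3

3


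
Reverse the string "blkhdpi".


Input: blkhdpi
Reading characters right to left:
  Position 6: 'i'
  Position 5: 'p'
  Position 4: 'd'
  Position 3: 'h'
  Position 2: 'k'
  Position 1: 'l'
  Position 0: 'b'
Reversed: ipdhklb

ipdhklb


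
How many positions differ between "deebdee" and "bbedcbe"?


Comparing "deebdee" and "bbedcbe" position by position:
  Position 0: 'd' vs 'b' => DIFFER
  Position 1: 'e' vs 'b' => DIFFER
  Position 2: 'e' vs 'e' => same
  Position 3: 'b' vs 'd' => DIFFER
  Position 4: 'd' vs 'c' => DIFFER
  Position 5: 'e' vs 'b' => DIFFER
  Position 6: 'e' vs 'e' => same
Positions that differ: 5

5


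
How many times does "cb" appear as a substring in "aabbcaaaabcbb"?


Searching for "cb" in "aabbcaaaabcbb"
Scanning each position:
  Position 0: "aa" => no
  Position 1: "ab" => no
  Position 2: "bb" => no
  Position 3: "bc" => no
  Position 4: "ca" => no
  Position 5: "aa" => no
  Position 6: "aa" => no
  Position 7: "aa" => no
  Position 8: "ab" => no
  Position 9: "bc" => no
  Position 10: "cb" => MATCH
  Position 11: "bb" => no
Total occurrences: 1

1


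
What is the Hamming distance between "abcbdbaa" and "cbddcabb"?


Comparing "abcbdbaa" and "cbddcabb" position by position:
  Position 0: 'a' vs 'c' => differ
  Position 1: 'b' vs 'b' => same
  Position 2: 'c' vs 'd' => differ
  Position 3: 'b' vs 'd' => differ
  Position 4: 'd' vs 'c' => differ
  Position 5: 'b' vs 'a' => differ
  Position 6: 'a' vs 'b' => differ
  Position 7: 'a' vs 'b' => differ
Total differences (Hamming distance): 7

7


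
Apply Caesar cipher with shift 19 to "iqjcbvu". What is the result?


Caesar cipher: shift "iqjcbvu" by 19
  'i' (pos 8) + 19 = pos 1 = 'b'
  'q' (pos 16) + 19 = pos 9 = 'j'
  'j' (pos 9) + 19 = pos 2 = 'c'
  'c' (pos 2) + 19 = pos 21 = 'v'
  'b' (pos 1) + 19 = pos 20 = 'u'
  'v' (pos 21) + 19 = pos 14 = 'o'
  'u' (pos 20) + 19 = pos 13 = 'n'
Result: bjcvuon

bjcvuon


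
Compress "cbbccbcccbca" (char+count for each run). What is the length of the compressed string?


Input: cbbccbcccbca
Runs:
  'c' x 1 => "c1"
  'b' x 2 => "b2"
  'c' x 2 => "c2"
  'b' x 1 => "b1"
  'c' x 3 => "c3"
  'b' x 1 => "b1"
  'c' x 1 => "c1"
  'a' x 1 => "a1"
Compressed: "c1b2c2b1c3b1c1a1"
Compressed length: 16

16


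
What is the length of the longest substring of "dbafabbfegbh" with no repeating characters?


Input: "dbafabbfegbh"
Sliding window (track last position of each char):
  Position 0 ('d'): window [0,0] length 1 -- new best
  Position 1 ('b'): window [0,1] length 2 -- new best
  Position 2 ('a'): window [0,2] length 3 -- new best
  Position 3 ('f'): window [0,3] length 4 -- new best
  Position 4 ('a'): repeat (last at 2), move window start to 3
  Position 4 ('a'): window [3,4] length 2
  Position 5 ('b'): window [3,5] length 3
  Position 6 ('b'): repeat (last at 5), move window start to 6
  Position 6 ('b'): window [6,6] length 1
  Position 7 ('f'): window [6,7] length 2
  Position 8 ('e'): window [6,8] length 3
  Position 9 ('g'): window [6,9] length 4
  Position 10 ('b'): repeat (last at 6), move window start to 7
  Position 10 ('b'): window [7,10] length 4
  Position 11 ('h'): window [7,11] length 5 -- new best
Longest substring with no repeats: "fegbh" with length 5

5


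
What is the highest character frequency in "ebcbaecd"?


Input: ebcbaecd
Character counts:
  'a': 1
  'b': 2
  'c': 2
  'd': 1
  'e': 2
Maximum frequency: 2

2


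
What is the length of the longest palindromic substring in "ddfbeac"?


Input: "ddfbeac"
Checking substrings for palindromes:
  [0:2] "dd" (len 2) => palindrome
Longest palindromic substring: "dd" with length 2

2


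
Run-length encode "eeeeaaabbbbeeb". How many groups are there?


Input: eeeeaaabbbbeeb
Scanning for consecutive runs:
  Group 1: 'e' x 4 (positions 0-3)
  Group 2: 'a' x 3 (positions 4-6)
  Group 3: 'b' x 4 (positions 7-10)
  Group 4: 'e' x 2 (positions 11-12)
  Group 5: 'b' x 1 (positions 13-13)
Total groups: 5

5


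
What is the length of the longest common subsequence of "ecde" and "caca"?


LCS of "ecde" and "caca"
DP table:
           c    a    c    a
      0    0    0    0    0
  e   0    0    0    0    0
  c   0    1    1    1    1
  d   0    1    1    1    1
  e   0    1    1    1    1
LCS length = dp[4][4] = 1

1


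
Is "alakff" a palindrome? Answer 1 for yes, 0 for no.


Input: alakff
Reversed: ffkala
  Compare pos 0 ('a') with pos 5 ('f'): MISMATCH
  Compare pos 1 ('l') with pos 4 ('f'): MISMATCH
  Compare pos 2 ('a') with pos 3 ('k'): MISMATCH
Result: not a palindrome

0


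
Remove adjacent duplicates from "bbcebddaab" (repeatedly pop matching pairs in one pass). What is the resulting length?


Input: bbcebddaab
Stack-based adjacent duplicate removal:
  Read 'b': push. Stack: b
  Read 'b': matches stack top 'b' => pop. Stack: (empty)
  Read 'c': push. Stack: c
  Read 'e': push. Stack: ce
  Read 'b': push. Stack: ceb
  Read 'd': push. Stack: cebd
  Read 'd': matches stack top 'd' => pop. Stack: ceb
  Read 'a': push. Stack: ceba
  Read 'a': matches stack top 'a' => pop. Stack: ceb
  Read 'b': matches stack top 'b' => pop. Stack: ce
Final stack: "ce" (length 2)

2


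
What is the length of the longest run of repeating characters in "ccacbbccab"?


Input: "ccacbbccab"
Scanning for longest run:
  Position 1 ('c'): continues run of 'c', length=2
  Position 2 ('a'): new char, reset run to 1
  Position 3 ('c'): new char, reset run to 1
  Position 4 ('b'): new char, reset run to 1
  Position 5 ('b'): continues run of 'b', length=2
  Position 6 ('c'): new char, reset run to 1
  Position 7 ('c'): continues run of 'c', length=2
  Position 8 ('a'): new char, reset run to 1
  Position 9 ('b'): new char, reset run to 1
Longest run: 'c' with length 2

2


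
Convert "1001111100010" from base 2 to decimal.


Input: "1001111100010" in base 2
Positional expansion:
  Digit '1' (value 1) x 2^12 = 4096
  Digit '0' (value 0) x 2^11 = 0
  Digit '0' (value 0) x 2^10 = 0
  Digit '1' (value 1) x 2^9 = 512
  Digit '1' (value 1) x 2^8 = 256
  Digit '1' (value 1) x 2^7 = 128
  Digit '1' (value 1) x 2^6 = 64
  Digit '1' (value 1) x 2^5 = 32
  Digit '0' (value 0) x 2^4 = 0
  Digit '0' (value 0) x 2^3 = 0
  Digit '0' (value 0) x 2^2 = 0
  Digit '1' (value 1) x 2^1 = 2
  Digit '0' (value 0) x 2^0 = 0
Sum = 5090

5090


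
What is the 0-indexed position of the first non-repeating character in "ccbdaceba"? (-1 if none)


Input: ccbdaceba
Character frequencies:
  'a': 2
  'b': 2
  'c': 3
  'd': 1
  'e': 1
Scanning left to right for freq == 1:
  Position 0 ('c'): freq=3, skip
  Position 1 ('c'): freq=3, skip
  Position 2 ('b'): freq=2, skip
  Position 3 ('d'): unique! => answer = 3

3


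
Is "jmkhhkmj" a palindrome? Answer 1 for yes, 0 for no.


Input: jmkhhkmj
Reversed: jmkhhkmj
  Compare pos 0 ('j') with pos 7 ('j'): match
  Compare pos 1 ('m') with pos 6 ('m'): match
  Compare pos 2 ('k') with pos 5 ('k'): match
  Compare pos 3 ('h') with pos 4 ('h'): match
Result: palindrome

1


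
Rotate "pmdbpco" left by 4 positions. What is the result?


Input: "pmdbpco", rotate left by 4
First 4 characters: "pmdb"
Remaining characters: "pco"
Concatenate remaining + first: "pco" + "pmdb" = "pcopmdb"

pcopmdb


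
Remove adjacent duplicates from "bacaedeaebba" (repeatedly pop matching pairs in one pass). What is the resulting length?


Input: bacaedeaebba
Stack-based adjacent duplicate removal:
  Read 'b': push. Stack: b
  Read 'a': push. Stack: ba
  Read 'c': push. Stack: bac
  Read 'a': push. Stack: baca
  Read 'e': push. Stack: bacae
  Read 'd': push. Stack: bacaed
  Read 'e': push. Stack: bacaede
  Read 'a': push. Stack: bacaedea
  Read 'e': push. Stack: bacaedeae
  Read 'b': push. Stack: bacaedeaeb
  Read 'b': matches stack top 'b' => pop. Stack: bacaedeae
  Read 'a': push. Stack: bacaedeaea
Final stack: "bacaedeaea" (length 10)

10


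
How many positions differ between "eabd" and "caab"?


Comparing "eabd" and "caab" position by position:
  Position 0: 'e' vs 'c' => DIFFER
  Position 1: 'a' vs 'a' => same
  Position 2: 'b' vs 'a' => DIFFER
  Position 3: 'd' vs 'b' => DIFFER
Positions that differ: 3

3


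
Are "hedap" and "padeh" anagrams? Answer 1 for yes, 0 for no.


Strings: "hedap", "padeh"
Sorted first:  adehp
Sorted second: adehp
Sorted forms match => anagrams

1


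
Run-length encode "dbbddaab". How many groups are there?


Input: dbbddaab
Scanning for consecutive runs:
  Group 1: 'd' x 1 (positions 0-0)
  Group 2: 'b' x 2 (positions 1-2)
  Group 3: 'd' x 2 (positions 3-4)
  Group 4: 'a' x 2 (positions 5-6)
  Group 5: 'b' x 1 (positions 7-7)
Total groups: 5

5


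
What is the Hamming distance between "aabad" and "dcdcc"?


Comparing "aabad" and "dcdcc" position by position:
  Position 0: 'a' vs 'd' => differ
  Position 1: 'a' vs 'c' => differ
  Position 2: 'b' vs 'd' => differ
  Position 3: 'a' vs 'c' => differ
  Position 4: 'd' vs 'c' => differ
Total differences (Hamming distance): 5

5


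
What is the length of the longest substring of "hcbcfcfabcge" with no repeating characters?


Input: "hcbcfcfabcge"
Sliding window (track last position of each char):
  Position 0 ('h'): window [0,0] length 1 -- new best
  Position 1 ('c'): window [0,1] length 2 -- new best
  Position 2 ('b'): window [0,2] length 3 -- new best
  Position 3 ('c'): repeat (last at 1), move window start to 2
  Position 3 ('c'): window [2,3] length 2
  Position 4 ('f'): window [2,4] length 3
  Position 5 ('c'): repeat (last at 3), move window start to 4
  Position 5 ('c'): window [4,5] length 2
  Position 6 ('f'): repeat (last at 4), move window start to 5
  Position 6 ('f'): window [5,6] length 2
  Position 7 ('a'): window [5,7] length 3
  Position 8 ('b'): window [5,8] length 4 -- new best
  Position 9 ('c'): repeat (last at 5), move window start to 6
  Position 9 ('c'): window [6,9] length 4
  Position 10 ('g'): window [6,10] length 5 -- new best
  Position 11 ('e'): window [6,11] length 6 -- new best
Longest substring with no repeats: "fabcge" with length 6

6


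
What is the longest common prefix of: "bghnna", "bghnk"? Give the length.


Words: bghnna, bghnk
  Position 0: all 'b' => match
  Position 1: all 'g' => match
  Position 2: all 'h' => match
  Position 3: all 'n' => match
  Position 4: ('n', 'k') => mismatch, stop
LCP = "bghn" (length 4)

4


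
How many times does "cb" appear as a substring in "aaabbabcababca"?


Searching for "cb" in "aaabbabcababca"
Scanning each position:
  Position 0: "aa" => no
  Position 1: "aa" => no
  Position 2: "ab" => no
  Position 3: "bb" => no
  Position 4: "ba" => no
  Position 5: "ab" => no
  Position 6: "bc" => no
  Position 7: "ca" => no
  Position 8: "ab" => no
  Position 9: "ba" => no
  Position 10: "ab" => no
  Position 11: "bc" => no
  Position 12: "ca" => no
Total occurrences: 0

0


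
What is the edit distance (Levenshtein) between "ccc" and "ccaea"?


Computing edit distance: "ccc" -> "ccaea"
DP table:
           c    c    a    e    a
      0    1    2    3    4    5
  c   1    0    1    2    3    4
  c   2    1    0    1    2    3
  c   3    2    1    1    2    3
Edit distance = dp[3][5] = 3

3


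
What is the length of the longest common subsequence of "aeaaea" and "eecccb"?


LCS of "aeaaea" and "eecccb"
DP table:
           e    e    c    c    c    b
      0    0    0    0    0    0    0
  a   0    0    0    0    0    0    0
  e   0    1    1    1    1    1    1
  a   0    1    1    1    1    1    1
  a   0    1    1    1    1    1    1
  e   0    1    2    2    2    2    2
  a   0    1    2    2    2    2    2
LCS length = dp[6][6] = 2

2


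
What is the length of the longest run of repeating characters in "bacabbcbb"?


Input: "bacabbcbb"
Scanning for longest run:
  Position 1 ('a'): new char, reset run to 1
  Position 2 ('c'): new char, reset run to 1
  Position 3 ('a'): new char, reset run to 1
  Position 4 ('b'): new char, reset run to 1
  Position 5 ('b'): continues run of 'b', length=2
  Position 6 ('c'): new char, reset run to 1
  Position 7 ('b'): new char, reset run to 1
  Position 8 ('b'): continues run of 'b', length=2
Longest run: 'b' with length 2

2


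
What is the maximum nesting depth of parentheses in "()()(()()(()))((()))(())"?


Input: "()()(()()(()))((()))(())"
Tracking depth:
  Position 0 '(': depth becomes 1
  Position 1 ')': depth becomes 0
  Position 2 '(': depth becomes 1
  Position 3 ')': depth becomes 0
  Position 4 '(': depth becomes 1
  Position 5 '(': depth becomes 2
  Position 6 ')': depth becomes 1
  Position 7 '(': depth becomes 2
  Position 8 ')': depth becomes 1
  Position 9 '(': depth becomes 2
  Position 10 '(': depth becomes 3
  Position 11 ')': depth becomes 2
  Position 12 ')': depth becomes 1
  Position 13 ')': depth becomes 0
  Position 14 '(': depth becomes 1
  Position 15 '(': depth becomes 2
  Position 16 '(': depth becomes 3
  Position 17 ')': depth becomes 2
  Position 18 ')': depth becomes 1
  Position 19 ')': depth becomes 0
  Position 20 '(': depth becomes 1
  Position 21 '(': depth becomes 2
  Position 22 ')': depth becomes 1
  Position 23 ')': depth becomes 0
Maximum depth reached: 3

3


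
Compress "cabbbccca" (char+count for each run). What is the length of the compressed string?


Input: cabbbccca
Runs:
  'c' x 1 => "c1"
  'a' x 1 => "a1"
  'b' x 3 => "b3"
  'c' x 3 => "c3"
  'a' x 1 => "a1"
Compressed: "c1a1b3c3a1"
Compressed length: 10

10


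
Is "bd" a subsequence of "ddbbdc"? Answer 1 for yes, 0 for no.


Check if "bd" is a subsequence of "ddbbdc"
Greedy scan:
  Position 0 ('d'): no match needed
  Position 1 ('d'): no match needed
  Position 2 ('b'): matches sub[0] = 'b'
  Position 3 ('b'): no match needed
  Position 4 ('d'): matches sub[1] = 'd'
  Position 5 ('c'): no match needed
All 2 characters matched => is a subsequence

1


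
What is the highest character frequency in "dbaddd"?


Input: dbaddd
Character counts:
  'a': 1
  'b': 1
  'd': 4
Maximum frequency: 4

4


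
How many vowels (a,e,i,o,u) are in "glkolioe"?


Input: glkolioe
Checking each character:
  'g' at position 0: consonant
  'l' at position 1: consonant
  'k' at position 2: consonant
  'o' at position 3: vowel (running total: 1)
  'l' at position 4: consonant
  'i' at position 5: vowel (running total: 2)
  'o' at position 6: vowel (running total: 3)
  'e' at position 7: vowel (running total: 4)
Total vowels: 4

4


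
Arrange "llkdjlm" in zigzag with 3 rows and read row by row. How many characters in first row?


Zigzag "llkdjlm" into 3 rows:
Placing characters:
  'l' => row 0
  'l' => row 1
  'k' => row 2
  'd' => row 1
  'j' => row 0
  'l' => row 1
  'm' => row 2
Rows:
  Row 0: "lj"
  Row 1: "ldl"
  Row 2: "km"
First row length: 2

2


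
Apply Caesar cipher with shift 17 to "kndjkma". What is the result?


Caesar cipher: shift "kndjkma" by 17
  'k' (pos 10) + 17 = pos 1 = 'b'
  'n' (pos 13) + 17 = pos 4 = 'e'
  'd' (pos 3) + 17 = pos 20 = 'u'
  'j' (pos 9) + 17 = pos 0 = 'a'
  'k' (pos 10) + 17 = pos 1 = 'b'
  'm' (pos 12) + 17 = pos 3 = 'd'
  'a' (pos 0) + 17 = pos 17 = 'r'
Result: beuabdr

beuabdr


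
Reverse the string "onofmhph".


Input: onofmhph
Reading characters right to left:
  Position 7: 'h'
  Position 6: 'p'
  Position 5: 'h'
  Position 4: 'm'
  Position 3: 'f'
  Position 2: 'o'
  Position 1: 'n'
  Position 0: 'o'
Reversed: hphmfono

hphmfono


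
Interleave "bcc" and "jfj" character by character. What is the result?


Interleaving "bcc" and "jfj":
  Position 0: 'b' from first, 'j' from second => "bj"
  Position 1: 'c' from first, 'f' from second => "cf"
  Position 2: 'c' from first, 'j' from second => "cj"
Result: bjcfcj

bjcfcj


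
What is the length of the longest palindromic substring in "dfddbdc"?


Input: "dfddbdc"
Checking substrings for palindromes:
  [0:3] "dfd" (len 3) => palindrome
  [3:6] "dbd" (len 3) => palindrome
  [2:4] "dd" (len 2) => palindrome
Longest palindromic substring: "dfd" with length 3

3


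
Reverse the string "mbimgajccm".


Input: mbimgajccm
Reading characters right to left:
  Position 9: 'm'
  Position 8: 'c'
  Position 7: 'c'
  Position 6: 'j'
  Position 5: 'a'
  Position 4: 'g'
  Position 3: 'm'
  Position 2: 'i'
  Position 1: 'b'
  Position 0: 'm'
Reversed: mccjagmibm

mccjagmibm


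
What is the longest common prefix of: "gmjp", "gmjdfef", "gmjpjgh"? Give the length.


Words: gmjp, gmjdfef, gmjpjgh
  Position 0: all 'g' => match
  Position 1: all 'm' => match
  Position 2: all 'j' => match
  Position 3: ('p', 'd', 'p') => mismatch, stop
LCP = "gmj" (length 3)

3


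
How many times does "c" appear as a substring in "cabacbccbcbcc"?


Searching for "c" in "cabacbccbcbcc"
Scanning each position:
  Position 0: "c" => MATCH
  Position 1: "a" => no
  Position 2: "b" => no
  Position 3: "a" => no
  Position 4: "c" => MATCH
  Position 5: "b" => no
  Position 6: "c" => MATCH
  Position 7: "c" => MATCH
  Position 8: "b" => no
  Position 9: "c" => MATCH
  Position 10: "b" => no
  Position 11: "c" => MATCH
  Position 12: "c" => MATCH
Total occurrences: 7

7


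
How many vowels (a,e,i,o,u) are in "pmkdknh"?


Input: pmkdknh
Checking each character:
  'p' at position 0: consonant
  'm' at position 1: consonant
  'k' at position 2: consonant
  'd' at position 3: consonant
  'k' at position 4: consonant
  'n' at position 5: consonant
  'h' at position 6: consonant
Total vowels: 0

0


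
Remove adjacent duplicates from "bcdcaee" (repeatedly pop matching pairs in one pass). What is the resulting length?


Input: bcdcaee
Stack-based adjacent duplicate removal:
  Read 'b': push. Stack: b
  Read 'c': push. Stack: bc
  Read 'd': push. Stack: bcd
  Read 'c': push. Stack: bcdc
  Read 'a': push. Stack: bcdca
  Read 'e': push. Stack: bcdcae
  Read 'e': matches stack top 'e' => pop. Stack: bcdca
Final stack: "bcdca" (length 5)

5


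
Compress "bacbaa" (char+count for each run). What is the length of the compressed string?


Input: bacbaa
Runs:
  'b' x 1 => "b1"
  'a' x 1 => "a1"
  'c' x 1 => "c1"
  'b' x 1 => "b1"
  'a' x 2 => "a2"
Compressed: "b1a1c1b1a2"
Compressed length: 10

10


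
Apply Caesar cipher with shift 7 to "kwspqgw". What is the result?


Caesar cipher: shift "kwspqgw" by 7
  'k' (pos 10) + 7 = pos 17 = 'r'
  'w' (pos 22) + 7 = pos 3 = 'd'
  's' (pos 18) + 7 = pos 25 = 'z'
  'p' (pos 15) + 7 = pos 22 = 'w'
  'q' (pos 16) + 7 = pos 23 = 'x'
  'g' (pos 6) + 7 = pos 13 = 'n'
  'w' (pos 22) + 7 = pos 3 = 'd'
Result: rdzwxnd

rdzwxnd


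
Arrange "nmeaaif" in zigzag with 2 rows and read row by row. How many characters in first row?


Zigzag "nmeaaif" into 2 rows:
Placing characters:
  'n' => row 0
  'm' => row 1
  'e' => row 0
  'a' => row 1
  'a' => row 0
  'i' => row 1
  'f' => row 0
Rows:
  Row 0: "neaf"
  Row 1: "mai"
First row length: 4

4


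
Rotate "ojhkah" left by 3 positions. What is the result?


Input: "ojhkah", rotate left by 3
First 3 characters: "ojh"
Remaining characters: "kah"
Concatenate remaining + first: "kah" + "ojh" = "kahojh"

kahojh


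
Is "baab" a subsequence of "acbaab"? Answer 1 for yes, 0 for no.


Check if "baab" is a subsequence of "acbaab"
Greedy scan:
  Position 0 ('a'): no match needed
  Position 1 ('c'): no match needed
  Position 2 ('b'): matches sub[0] = 'b'
  Position 3 ('a'): matches sub[1] = 'a'
  Position 4 ('a'): matches sub[2] = 'a'
  Position 5 ('b'): matches sub[3] = 'b'
All 4 characters matched => is a subsequence

1


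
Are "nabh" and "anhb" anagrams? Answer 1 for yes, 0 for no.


Strings: "nabh", "anhb"
Sorted first:  abhn
Sorted second: abhn
Sorted forms match => anagrams

1


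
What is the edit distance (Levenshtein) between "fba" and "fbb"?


Computing edit distance: "fba" -> "fbb"
DP table:
           f    b    b
      0    1    2    3
  f   1    0    1    2
  b   2    1    0    1
  a   3    2    1    1
Edit distance = dp[3][3] = 1

1


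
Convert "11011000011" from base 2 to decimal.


Input: "11011000011" in base 2
Positional expansion:
  Digit '1' (value 1) x 2^10 = 1024
  Digit '1' (value 1) x 2^9 = 512
  Digit '0' (value 0) x 2^8 = 0
  Digit '1' (value 1) x 2^7 = 128
  Digit '1' (value 1) x 2^6 = 64
  Digit '0' (value 0) x 2^5 = 0
  Digit '0' (value 0) x 2^4 = 0
  Digit '0' (value 0) x 2^3 = 0
  Digit '0' (value 0) x 2^2 = 0
  Digit '1' (value 1) x 2^1 = 2
  Digit '1' (value 1) x 2^0 = 1
Sum = 1731

1731


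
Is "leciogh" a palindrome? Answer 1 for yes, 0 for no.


Input: leciogh
Reversed: hgoicel
  Compare pos 0 ('l') with pos 6 ('h'): MISMATCH
  Compare pos 1 ('e') with pos 5 ('g'): MISMATCH
  Compare pos 2 ('c') with pos 4 ('o'): MISMATCH
Result: not a palindrome

0


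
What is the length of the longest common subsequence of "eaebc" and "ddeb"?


LCS of "eaebc" and "ddeb"
DP table:
           d    d    e    b
      0    0    0    0    0
  e   0    0    0    1    1
  a   0    0    0    1    1
  e   0    0    0    1    1
  b   0    0    0    1    2
  c   0    0    0    1    2
LCS length = dp[5][4] = 2

2
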